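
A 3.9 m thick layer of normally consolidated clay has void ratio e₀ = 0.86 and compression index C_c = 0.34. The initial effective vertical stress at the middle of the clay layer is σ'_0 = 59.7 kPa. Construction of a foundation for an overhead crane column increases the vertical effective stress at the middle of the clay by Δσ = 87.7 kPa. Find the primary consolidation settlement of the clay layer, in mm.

S_c ≈ 280 mm

Final effective stress: σ'_f = σ'_0 + Δσ = 59.7 + 87.7 = 147.4 kPa.
Normally consolidated clay, so the full stress increment lies on the virgin compression line:
S_c = C_c·H/(1+e₀)·log₁₀(σ'_f/σ'_0) = 0.34×3.9/(1+0.86)×log₁₀(147.4/59.7)
    = 0.7129 × 0.39252 = 0.2798 m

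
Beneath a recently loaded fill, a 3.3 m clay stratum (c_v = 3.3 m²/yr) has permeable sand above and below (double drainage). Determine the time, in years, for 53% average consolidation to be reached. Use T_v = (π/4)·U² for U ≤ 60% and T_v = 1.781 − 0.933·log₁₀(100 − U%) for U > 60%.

Drainage path length: H_d = H/2 = 1.65 m (double drainage).
U ≤ 60%: T_v = (π/4)·U² = (π/4)×0.53² = 0.22062.
t = T_v·H_d²/c_v = 0.22062×1.65²/3.3 = 0.182 years.

t ≈ 0.182 years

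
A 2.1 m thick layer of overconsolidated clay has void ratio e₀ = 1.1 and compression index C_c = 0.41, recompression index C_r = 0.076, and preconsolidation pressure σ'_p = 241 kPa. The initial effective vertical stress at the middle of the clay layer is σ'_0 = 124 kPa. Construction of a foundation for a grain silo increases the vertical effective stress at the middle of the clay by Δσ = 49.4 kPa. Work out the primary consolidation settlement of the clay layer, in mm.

Final effective stress: σ'_f = 124 + 49.4 = 173.4 kPa.
σ'_f = 173.4 ≤ σ'_p = 241 kPa, so the clay remains overconsolidated and only the recompression index applies:
S_c = C_r·H/(1+e₀)·log₁₀(σ'_f/σ'_0) = 0.076×2.1/2.1×log₁₀(173.4/124)
    = 0.076 × 0.14563 = 0.01107 m

S_c ≈ 11.1 mm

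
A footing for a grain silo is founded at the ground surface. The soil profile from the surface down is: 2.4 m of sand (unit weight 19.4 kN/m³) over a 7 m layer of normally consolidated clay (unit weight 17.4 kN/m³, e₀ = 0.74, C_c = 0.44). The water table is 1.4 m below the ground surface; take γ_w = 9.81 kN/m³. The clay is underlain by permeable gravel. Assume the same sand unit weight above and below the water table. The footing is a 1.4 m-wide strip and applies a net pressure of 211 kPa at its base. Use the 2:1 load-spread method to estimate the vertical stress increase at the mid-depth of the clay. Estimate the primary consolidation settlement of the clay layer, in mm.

S_c ≈ 380 mm

Mid-depth of clay below the ground surface: z = 2.4 + 7/2 = 5.9 m.
Total vertical stress at mid-clay: σ_v = 19.4×2.4 + 17.4×3.5 = 107.46 kPa.
Pore pressure: u = 9.81×(5.9 − 1.4) = 44.145 kPa.
Initial effective stress: σ'_0 = σ_v − u = 107.46 − 44.145 = 63.315 kPa.
Stress increase at mid-clay by the 2:1 spreading method:
Δσ = qB/(B+z) = 211×1.4/(1.4+5.9) = 40.466 kPa
Final effective stress: σ'_f = σ'_0 + Δσ = 63.315 + 40.466 = 103.78 kPa.
Normally consolidated clay, so the full stress increment lies on the virgin compression line:
S_c = C_c·H/(1+e₀)·log₁₀(σ'_f/σ'_0) = 0.44×7/(1+0.74)×log₁₀(103.78/63.315)
    = 1.7701 × 0.21461 = 0.3799 m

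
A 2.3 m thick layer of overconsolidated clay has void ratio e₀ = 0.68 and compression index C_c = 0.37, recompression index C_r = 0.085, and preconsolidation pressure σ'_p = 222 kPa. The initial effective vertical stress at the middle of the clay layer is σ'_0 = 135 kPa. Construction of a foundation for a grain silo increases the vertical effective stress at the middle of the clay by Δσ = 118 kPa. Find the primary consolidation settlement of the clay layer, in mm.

Final effective stress: σ'_f = 135 + 118 = 253 kPa.
σ'_f = 253 > σ'_p = 222 kPa, so the stress path crosses the preconsolidation pressure — recompression up to σ'_p, then virgin compression beyond:
S_c = H/(1+e₀)·[C_r·log₁₀(σ'_p/σ'_0) + C_c·log₁₀(σ'_f/σ'_p)]
    = 2.3/1.68 × [0.085×log₁₀(222/135) + 0.37×log₁₀(253/222)]
    = 1.369 × [0.018362 + 0.021004] = 0.05389 m

S_c ≈ 53.9 mm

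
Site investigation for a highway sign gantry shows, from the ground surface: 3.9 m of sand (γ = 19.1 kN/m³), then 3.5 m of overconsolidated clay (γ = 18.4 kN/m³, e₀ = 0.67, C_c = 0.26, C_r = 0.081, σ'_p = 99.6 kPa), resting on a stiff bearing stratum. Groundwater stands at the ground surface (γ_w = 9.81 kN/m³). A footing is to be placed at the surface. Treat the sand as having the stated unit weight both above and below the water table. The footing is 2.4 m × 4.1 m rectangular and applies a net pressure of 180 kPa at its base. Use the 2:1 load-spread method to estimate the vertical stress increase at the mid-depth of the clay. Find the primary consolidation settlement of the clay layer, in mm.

S_c ≈ 26.9 mm

Mid-depth of clay below the ground surface: z = 3.9 + 3.5/2 = 5.65 m.
Total vertical stress at mid-clay: σ_v = 19.1×3.9 + 18.4×1.75 = 106.69 kPa.
Pore pressure: u = 9.81×(5.65 − 0) = 55.427 kPa.
Initial effective stress: σ'_0 = σ_v − u = 106.69 − 55.427 = 51.263 kPa.
Stress increase at mid-clay by the 2:1 spreading method:
Δσ = qBL/((B+z)(L+z)) = 180×2.4×4.1/((2.4+5.65)(4.1+5.65)) = 22.567 kPa
Final effective stress: σ'_f = 51.263 + 22.567 = 73.83 kPa.
σ'_f = 73.83 ≤ σ'_p = 99.6 kPa, so the clay remains overconsolidated and only the recompression index applies:
S_c = C_r·H/(1+e₀)·log₁₀(σ'_f/σ'_0) = 0.081×3.5/1.67×log₁₀(73.83/51.263)
    = 0.16976 × 0.15843 = 0.0269 m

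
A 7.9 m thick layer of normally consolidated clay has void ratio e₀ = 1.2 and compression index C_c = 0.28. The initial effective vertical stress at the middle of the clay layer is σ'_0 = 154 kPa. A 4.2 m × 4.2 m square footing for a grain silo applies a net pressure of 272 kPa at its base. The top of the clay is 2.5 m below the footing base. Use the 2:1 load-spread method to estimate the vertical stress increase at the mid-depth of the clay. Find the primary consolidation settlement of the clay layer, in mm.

Mid-depth of clay below the footing base: z = 2.5 + 7.9/2 = 6.45 m.
Stress increase at mid-clay by the 2:1 spreading method:
Δσ = qBL/((B+z)(L+z)) = 272×4.2×4.2/((4.2+6.45)(4.2+6.45)) = 42.303 kPa
Final effective stress: σ'_f = σ'_0 + Δσ = 154 + 42.303 = 196.3 kPa.
Normally consolidated clay, so the full stress increment lies on the virgin compression line:
S_c = C_c·H/(1+e₀)·log₁₀(σ'_f/σ'_0) = 0.28×7.9/(1+1.2)×log₁₀(196.3/154)
    = 1.0055 × 0.1054 = 0.106 m

S_c ≈ 106 mm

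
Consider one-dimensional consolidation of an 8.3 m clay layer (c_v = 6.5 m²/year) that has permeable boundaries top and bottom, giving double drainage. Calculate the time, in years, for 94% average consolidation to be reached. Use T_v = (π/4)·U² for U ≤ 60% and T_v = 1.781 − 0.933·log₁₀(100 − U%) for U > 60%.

Drainage path length: H_d = H/2 = 4.15 m (double drainage).
U > 60%: T_v = 1.781 − 0.933·log₁₀(100 − 94) = 1.055.
t = T_v·H_d²/c_v = 1.055×4.15²/6.5 = 2.795 years.

t ≈ 2.8 years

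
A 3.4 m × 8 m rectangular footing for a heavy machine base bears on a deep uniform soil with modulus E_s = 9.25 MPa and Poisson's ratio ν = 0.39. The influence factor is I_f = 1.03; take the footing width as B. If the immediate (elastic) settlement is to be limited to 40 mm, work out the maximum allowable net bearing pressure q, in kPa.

E_s = 9.25 MPa = 9250 kPa.
S_e = q·B·(1−ν²)/E_s · I_f  ⇒  q = S_e·E_s / (B·(1−ν²)·I_f).
q = 0.04 × 9250 / (3.4 × 0.8479 × 1.03) = 124.6 kPa

q ≈ 125 kPa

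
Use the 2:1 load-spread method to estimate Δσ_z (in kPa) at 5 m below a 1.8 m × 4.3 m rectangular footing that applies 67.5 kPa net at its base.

Δσ_z ≈ 8.26 kPa

By the 2:1 method the load spreads at 1 horizontal : 2 vertical, so at depth z the loaded area has grown by z in each plan dimension:
Δσ = qBL/((B+z)(L+z)) = 67.5×1.8×4.3/((1.8+5)(4.3+5)) = 8.2614 kPa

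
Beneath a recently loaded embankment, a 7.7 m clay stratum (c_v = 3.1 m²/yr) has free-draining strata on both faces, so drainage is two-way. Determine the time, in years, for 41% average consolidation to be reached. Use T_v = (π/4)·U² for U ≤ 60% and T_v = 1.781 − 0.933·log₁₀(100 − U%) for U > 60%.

t ≈ 0.631 years

Drainage path length: H_d = H/2 = 3.85 m (double drainage).
U ≤ 60%: T_v = (π/4)·U² = (π/4)×0.41² = 0.13203.
t = T_v·H_d²/c_v = 0.13203×3.85²/3.1 = 0.6313 years.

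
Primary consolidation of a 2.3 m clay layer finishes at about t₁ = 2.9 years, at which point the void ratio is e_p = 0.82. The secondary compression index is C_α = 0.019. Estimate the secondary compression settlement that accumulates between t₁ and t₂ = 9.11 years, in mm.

S_s ≈ 11.9 mm

Secondary compression: S_s = C_α·H/(1+e_p)·log₁₀(t₂/t₁)
S_s = 0.019×2.3/(1+0.82)×log₁₀(9.11/2.9)
    = 0.02401 × 0.4971 = 0.01194 m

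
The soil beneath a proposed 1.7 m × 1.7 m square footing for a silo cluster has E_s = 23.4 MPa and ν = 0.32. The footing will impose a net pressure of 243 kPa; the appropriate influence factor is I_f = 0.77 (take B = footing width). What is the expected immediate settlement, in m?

Immediate (elastic) settlement: S_e = q·B·(1−ν²)/E_s · I_f.
E_s = 23.4 MPa = 23400 kPa.
S_e = 243 × 1.7 × (1 − 0.32²) / 23400 × 0.77
    = 243 × 1.7 × 0.8976 / 23400 × 0.77
    = 0.0122 m

S_e ≈ 0.0122 m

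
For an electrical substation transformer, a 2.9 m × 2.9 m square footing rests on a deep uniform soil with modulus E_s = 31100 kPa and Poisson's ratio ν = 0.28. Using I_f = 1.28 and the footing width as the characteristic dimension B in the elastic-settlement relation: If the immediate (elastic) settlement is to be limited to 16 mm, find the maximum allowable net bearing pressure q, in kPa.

S_e = q·B·(1−ν²)/E_s · I_f  ⇒  q = S_e·E_s / (B·(1−ν²)·I_f).
q = 0.016 × 31100 / (2.9 × 0.9216 × 1.28) = 145.5 kPa

q ≈ 145 kPa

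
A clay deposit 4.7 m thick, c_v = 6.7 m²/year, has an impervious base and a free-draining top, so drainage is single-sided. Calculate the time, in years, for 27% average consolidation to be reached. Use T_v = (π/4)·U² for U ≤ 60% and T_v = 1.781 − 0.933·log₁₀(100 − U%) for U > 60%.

Drainage path length: H_d = H = 4.7 m (single drainage).
U ≤ 60%: T_v = (π/4)·U² = (π/4)×0.27² = 0.057256.
t = T_v·H_d²/c_v = 0.057256×4.7²/6.7 = 0.1888 years.

t ≈ 0.189 years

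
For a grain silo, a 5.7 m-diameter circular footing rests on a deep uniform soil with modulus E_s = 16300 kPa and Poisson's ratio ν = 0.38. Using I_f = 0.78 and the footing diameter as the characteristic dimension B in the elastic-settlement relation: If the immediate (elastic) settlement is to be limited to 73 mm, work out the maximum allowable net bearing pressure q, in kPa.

q ≈ 313 kPa

S_e = q·B·(1−ν²)/E_s · I_f  ⇒  q = S_e·E_s / (B·(1−ν²)·I_f).
q = 0.073 × 16300 / (5.7 × 0.8556 × 0.78) = 312.8 kPa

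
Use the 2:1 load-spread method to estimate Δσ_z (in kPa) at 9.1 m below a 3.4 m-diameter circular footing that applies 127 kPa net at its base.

By the 2:1 method the load spreads at 1 horizontal : 2 vertical, so at depth z the loaded area has grown by z in each plan dimension:
Δσ ≈ qD²/(D+z)² = 127×3.4²/(3.4+9.1)² = 9.396 kPa

Δσ_z ≈ 9.4 kPa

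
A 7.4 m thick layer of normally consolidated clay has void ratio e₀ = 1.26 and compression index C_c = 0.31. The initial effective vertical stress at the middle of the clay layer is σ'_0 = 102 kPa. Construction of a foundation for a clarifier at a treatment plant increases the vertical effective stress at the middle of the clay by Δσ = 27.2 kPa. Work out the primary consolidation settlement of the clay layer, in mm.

Final effective stress: σ'_f = σ'_0 + Δσ = 102 + 27.2 = 129.2 kPa.
Normally consolidated clay, so the full stress increment lies on the virgin compression line:
S_c = C_c·H/(1+e₀)·log₁₀(σ'_f/σ'_0) = 0.31×7.4/(1+1.26)×log₁₀(129.2/102)
    = 1.015 × 0.10266 = 0.1042 m

S_c ≈ 104 mm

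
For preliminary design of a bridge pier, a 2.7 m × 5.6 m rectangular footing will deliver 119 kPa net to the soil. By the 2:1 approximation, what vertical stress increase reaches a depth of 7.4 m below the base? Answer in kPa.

Δσ_z ≈ 13.7 kPa

By the 2:1 method the load spreads at 1 horizontal : 2 vertical, so at depth z the loaded area has grown by z in each plan dimension:
Δσ = qBL/((B+z)(L+z)) = 119×2.7×5.6/((2.7+7.4)(5.6+7.4)) = 13.704 kPa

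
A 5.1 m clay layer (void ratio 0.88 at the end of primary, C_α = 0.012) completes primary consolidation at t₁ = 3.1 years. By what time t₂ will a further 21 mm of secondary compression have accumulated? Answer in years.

t₂ ≈ 13.7 years

S_s = C_α·H/(1+e_p)·log₁₀(t₂/t₁) ⇒ log₁₀(t₂/t₁) = S_s·(1+e_p)/(C_α·H).
log₁₀(t₂/t₁) = 0.021 × (1+0.88) / (0.012×5.1) = 0.6451
t₂ = t₁ × 10^0.6451 = 3.1 × 4.417 = 13.69 years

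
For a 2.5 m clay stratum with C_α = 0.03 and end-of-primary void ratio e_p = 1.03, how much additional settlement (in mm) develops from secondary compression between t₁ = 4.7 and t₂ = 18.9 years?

Secondary compression: S_s = C_α·H/(1+e_p)·log₁₀(t₂/t₁)
S_s = 0.03×2.5/(1+1.03)×log₁₀(18.9/4.7)
    = 0.03695 × 0.6044 = 0.02233 m

S_s ≈ 22.3 mm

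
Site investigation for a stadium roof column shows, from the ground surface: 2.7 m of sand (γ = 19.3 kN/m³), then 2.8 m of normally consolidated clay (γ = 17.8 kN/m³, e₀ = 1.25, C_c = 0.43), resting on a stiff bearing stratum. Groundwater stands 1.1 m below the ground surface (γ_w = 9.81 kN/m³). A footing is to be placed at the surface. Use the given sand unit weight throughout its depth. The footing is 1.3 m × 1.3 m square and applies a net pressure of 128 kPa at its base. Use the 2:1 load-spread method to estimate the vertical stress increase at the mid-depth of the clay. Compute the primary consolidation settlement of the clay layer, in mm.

Mid-depth of clay below the ground surface: z = 2.7 + 2.8/2 = 4.1 m.
Total vertical stress at mid-clay: σ_v = 19.3×2.7 + 17.8×1.4 = 77.03 kPa.
Pore pressure: u = 9.81×(4.1 − 1.1) = 29.43 kPa.
Initial effective stress: σ'_0 = σ_v − u = 77.03 − 29.43 = 47.6 kPa.
Stress increase at mid-clay by the 2:1 spreading method:
Δσ = qBL/((B+z)(L+z)) = 128×1.3×1.3/((1.3+4.1)(1.3+4.1)) = 7.4184 kPa
Final effective stress: σ'_f = σ'_0 + Δσ = 47.6 + 7.4184 = 55.018 kPa.
Normally consolidated clay, so the full stress increment lies on the virgin compression line:
S_c = C_c·H/(1+e₀)·log₁₀(σ'_f/σ'_0) = 0.43×2.8/(1+1.25)×log₁₀(55.018/47.6)
    = 0.53511 × 0.062898 = 0.03366 m

S_c ≈ 33.7 mm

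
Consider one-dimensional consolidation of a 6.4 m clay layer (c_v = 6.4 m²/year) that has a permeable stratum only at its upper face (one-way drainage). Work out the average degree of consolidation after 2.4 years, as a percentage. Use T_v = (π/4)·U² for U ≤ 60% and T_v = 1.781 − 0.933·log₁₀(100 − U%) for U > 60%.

U ≈ 67.9 %

Drainage path length: H_d = H = 6.4 m (single drainage).
T_v = c_v·t/H_d² = 6.4×2.4/6.4² = 0.375.
T_v = 0.375 corresponds to the U > 60% branch:
U = 1 − 10^((1.781 − T_v)/0.933)/100 = 0.6787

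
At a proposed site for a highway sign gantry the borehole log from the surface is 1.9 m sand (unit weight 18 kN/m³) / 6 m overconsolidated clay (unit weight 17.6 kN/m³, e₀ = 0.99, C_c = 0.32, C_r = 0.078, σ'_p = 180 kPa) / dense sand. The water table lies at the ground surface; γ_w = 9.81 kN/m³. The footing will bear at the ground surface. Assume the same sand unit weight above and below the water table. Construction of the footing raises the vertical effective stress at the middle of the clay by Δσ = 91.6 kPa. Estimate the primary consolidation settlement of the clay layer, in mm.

S_c ≈ 124 mm

Mid-depth of clay below the ground surface: z = 1.9 + 6/2 = 4.9 m.
Total vertical stress at mid-clay: σ_v = 18×1.9 + 17.6×3 = 87 kPa.
Pore pressure: u = 9.81×(4.9 − 0) = 48.069 kPa.
Initial effective stress: σ'_0 = σ_v − u = 87 − 48.069 = 38.931 kPa.
Final effective stress: σ'_f = 38.931 + 91.6 = 130.53 kPa.
σ'_f = 130.53 ≤ σ'_p = 180 kPa, so the clay remains overconsolidated and only the recompression index applies:
S_c = C_r·H/(1+e₀)·log₁₀(σ'_f/σ'_0) = 0.078×6/1.99×log₁₀(130.53/38.931)
    = 0.23518 × 0.52541 = 0.1236 m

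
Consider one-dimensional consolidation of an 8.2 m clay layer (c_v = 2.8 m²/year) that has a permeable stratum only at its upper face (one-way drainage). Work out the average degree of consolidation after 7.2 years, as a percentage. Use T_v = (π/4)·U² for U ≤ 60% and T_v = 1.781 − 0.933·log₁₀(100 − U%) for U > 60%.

U ≈ 61.3 %

Drainage path length: H_d = H = 8.2 m (single drainage).
T_v = c_v·t/H_d² = 2.8×7.2/8.2² = 0.29982.
T_v = 0.29982 corresponds to the U > 60% branch:
U = 1 − 10^((1.781 − T_v)/0.933)/100 = 0.6131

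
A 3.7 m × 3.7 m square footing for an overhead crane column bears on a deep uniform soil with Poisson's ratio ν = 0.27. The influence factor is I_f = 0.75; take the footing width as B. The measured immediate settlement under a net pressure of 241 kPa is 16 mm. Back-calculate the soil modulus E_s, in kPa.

E_s ≈ 38800 kPa

S_e = q·B·(1−ν²)/E_s · I_f  ⇒  E_s = q·B·(1−ν²)·I_f / S_e.
E_s = 241 × 3.7 × 0.9271 × 0.75 / 0.016 = 38750 kPa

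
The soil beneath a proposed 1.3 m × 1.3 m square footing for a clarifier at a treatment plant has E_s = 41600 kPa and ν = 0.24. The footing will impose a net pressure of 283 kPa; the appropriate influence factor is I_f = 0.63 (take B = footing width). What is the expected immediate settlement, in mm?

Immediate (elastic) settlement: S_e = q·B·(1−ν²)/E_s · I_f.
S_e = 283 × 1.3 × (1 − 0.24²) / 41600 × 0.63
    = 283 × 1.3 × 0.9424 / 41600 × 0.63
    = 0.005251 m = 5.251 mm

S_e ≈ 5.25 mm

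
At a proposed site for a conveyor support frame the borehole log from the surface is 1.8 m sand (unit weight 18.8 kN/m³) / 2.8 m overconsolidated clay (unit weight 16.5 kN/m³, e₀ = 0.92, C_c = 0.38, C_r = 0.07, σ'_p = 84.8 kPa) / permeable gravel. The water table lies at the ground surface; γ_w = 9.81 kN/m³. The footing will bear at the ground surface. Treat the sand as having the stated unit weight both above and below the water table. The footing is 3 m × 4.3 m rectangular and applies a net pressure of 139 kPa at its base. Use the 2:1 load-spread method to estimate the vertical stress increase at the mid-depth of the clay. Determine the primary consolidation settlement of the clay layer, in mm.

Mid-depth of clay below the ground surface: z = 1.8 + 2.8/2 = 3.2 m.
Total vertical stress at mid-clay: σ_v = 18.8×1.8 + 16.5×1.4 = 56.94 kPa.
Pore pressure: u = 9.81×(3.2 − 0) = 31.392 kPa.
Initial effective stress: σ'_0 = σ_v − u = 56.94 − 31.392 = 25.548 kPa.
Stress increase at mid-clay by the 2:1 spreading method:
Δσ = qBL/((B+z)(L+z)) = 139×3×4.3/((3+3.2)(4.3+3.2)) = 38.561 kPa
Final effective stress: σ'_f = 25.548 + 38.561 = 64.109 kPa.
σ'_f = 64.109 ≤ σ'_p = 84.8 kPa, so the clay remains overconsolidated and only the recompression index applies:
S_c = C_r·H/(1+e₀)·log₁₀(σ'_f/σ'_0) = 0.07×2.8/1.92×log₁₀(64.109/25.548)
    = 0.10208 × 0.39956 = 0.04079 m

S_c ≈ 40.8 mm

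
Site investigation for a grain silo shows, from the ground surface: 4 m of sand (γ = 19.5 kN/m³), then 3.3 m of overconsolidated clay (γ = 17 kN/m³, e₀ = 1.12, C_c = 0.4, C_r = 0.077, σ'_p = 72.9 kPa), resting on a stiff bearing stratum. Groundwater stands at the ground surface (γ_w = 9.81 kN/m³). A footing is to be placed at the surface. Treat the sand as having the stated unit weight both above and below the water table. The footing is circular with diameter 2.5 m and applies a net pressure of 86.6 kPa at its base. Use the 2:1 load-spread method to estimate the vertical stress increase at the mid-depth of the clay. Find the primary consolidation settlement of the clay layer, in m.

S_c ≈ 0.00777 m

Mid-depth of clay below the ground surface: z = 4 + 3.3/2 = 5.65 m.
Total vertical stress at mid-clay: σ_v = 19.5×4 + 17×1.65 = 106.05 kPa.
Pore pressure: u = 9.81×(5.65 − 0) = 55.427 kPa.
Initial effective stress: σ'_0 = σ_v − u = 106.05 − 55.427 = 50.623 kPa.
Stress increase at mid-clay by the 2:1 spreading method:
Δσ ≈ qD²/(D+z)² = 86.6×2.5²/(2.5+5.65)² = 8.1486 kPa
Final effective stress: σ'_f = 50.623 + 8.1486 = 58.772 kPa.
σ'_f = 58.772 ≤ σ'_p = 72.9 kPa, so the clay remains overconsolidated and only the recompression index applies:
S_c = C_r·H/(1+e₀)·log₁₀(σ'_f/σ'_0) = 0.077×3.3/2.12×log₁₀(58.772/50.623)
    = 0.11986 × 0.064823 = 0.00777 m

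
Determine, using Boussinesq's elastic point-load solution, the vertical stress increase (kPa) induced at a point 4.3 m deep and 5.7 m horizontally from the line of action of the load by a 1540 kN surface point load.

Boussinesq vertical stress below a point load on an elastic half-space:
Δσ_z = 3P/(2πz²) · [1 + (r/z)²]^(−5/2)
r/z = 5.7/4.3 = 1.3256; [1+(r/z)²]^(−5/2) = 0.079221.
Δσ_z = 3×1540/(2π×4.3²) × 0.079221 = 39.767 × 0.079221 = 3.15 kPa

Δσ_z ≈ 3.15 kPa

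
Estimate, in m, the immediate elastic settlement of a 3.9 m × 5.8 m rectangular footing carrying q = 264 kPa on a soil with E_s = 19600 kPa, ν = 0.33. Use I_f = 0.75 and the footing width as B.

Immediate (elastic) settlement: S_e = q·B·(1−ν²)/E_s · I_f.
S_e = 264 × 3.9 × (1 − 0.33²) / 19600 × 0.75
    = 264 × 3.9 × 0.8911 / 19600 × 0.75
    = 0.03511 m

S_e ≈ 0.0351 m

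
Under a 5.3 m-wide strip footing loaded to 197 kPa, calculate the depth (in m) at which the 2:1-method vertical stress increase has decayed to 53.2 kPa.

z ≈ 14.3 m

2:1 spreading — at depth z the loaded area has grown by z in each plan dimension:
qB/(B+z) = Δσ_z ⇒ z = qB/Δσ_z − B = 197×5.3/53.2 − 5.3 = 14.33 m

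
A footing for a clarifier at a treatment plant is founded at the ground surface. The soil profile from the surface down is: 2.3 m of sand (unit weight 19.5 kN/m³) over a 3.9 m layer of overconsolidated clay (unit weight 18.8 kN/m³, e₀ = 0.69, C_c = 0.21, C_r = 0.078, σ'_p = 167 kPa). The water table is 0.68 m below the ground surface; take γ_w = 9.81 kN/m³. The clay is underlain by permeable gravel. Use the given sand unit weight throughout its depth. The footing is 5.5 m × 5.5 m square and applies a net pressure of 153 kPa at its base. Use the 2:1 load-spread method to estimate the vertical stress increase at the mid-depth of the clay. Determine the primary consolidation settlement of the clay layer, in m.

Mid-depth of clay below the ground surface: z = 2.3 + 3.9/2 = 4.25 m.
Total vertical stress at mid-clay: σ_v = 19.5×2.3 + 18.8×1.95 = 81.51 kPa.
Pore pressure: u = 9.81×(4.25 − 0.68) = 35.022 kPa.
Initial effective stress: σ'_0 = σ_v − u = 81.51 − 35.022 = 46.488 kPa.
Stress increase at mid-clay by the 2:1 spreading method:
Δσ = qBL/((B+z)(L+z)) = 153×5.5×5.5/((5.5+4.25)(5.5+4.25)) = 48.686 kPa
Final effective stress: σ'_f = 46.488 + 48.686 = 95.174 kPa.
σ'_f = 95.174 ≤ σ'_p = 167 kPa, so the clay remains overconsolidated and only the recompression index applies:
S_c = C_r·H/(1+e₀)·log₁₀(σ'_f/σ'_0) = 0.078×3.9/1.69×log₁₀(95.174/46.488)
    = 0.18 × 0.31118 = 0.05601 m

S_c ≈ 0.056 m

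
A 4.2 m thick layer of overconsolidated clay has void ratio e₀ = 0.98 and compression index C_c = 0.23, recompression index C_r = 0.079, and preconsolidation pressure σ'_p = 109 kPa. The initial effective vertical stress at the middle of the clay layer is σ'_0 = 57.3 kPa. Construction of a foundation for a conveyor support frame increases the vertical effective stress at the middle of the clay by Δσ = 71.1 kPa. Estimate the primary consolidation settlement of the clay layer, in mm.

Final effective stress: σ'_f = 57.3 + 71.1 = 128.4 kPa.
σ'_f = 128.4 > σ'_p = 109 kPa, so the stress path crosses the preconsolidation pressure — recompression up to σ'_p, then virgin compression beyond:
S_c = H/(1+e₀)·[C_r·log₁₀(σ'_p/σ'_0) + C_c·log₁₀(σ'_f/σ'_p)]
    = 4.2/1.98 × [0.079×log₁₀(109/57.3) + 0.23×log₁₀(128.4/109)]
    = 2.1212 × [0.022062 + 0.016362] = 0.0815 m

S_c ≈ 81.5 mm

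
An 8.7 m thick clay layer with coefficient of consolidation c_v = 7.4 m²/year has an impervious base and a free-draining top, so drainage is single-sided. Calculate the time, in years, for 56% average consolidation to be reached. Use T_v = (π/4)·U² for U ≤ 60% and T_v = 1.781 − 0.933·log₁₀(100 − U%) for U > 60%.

t ≈ 2.52 years

Drainage path length: H_d = H = 8.7 m (single drainage).
U ≤ 60%: T_v = (π/4)·U² = (π/4)×0.56² = 0.2463.
t = T_v·H_d²/c_v = 0.2463×8.7²/7.4 = 2.519 years.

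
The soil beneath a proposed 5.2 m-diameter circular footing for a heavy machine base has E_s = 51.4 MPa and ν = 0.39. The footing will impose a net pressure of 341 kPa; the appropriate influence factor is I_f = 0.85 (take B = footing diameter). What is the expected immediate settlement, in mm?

S_e ≈ 24.9 mm

Immediate (elastic) settlement: S_e = q·B·(1−ν²)/E_s · I_f.
E_s = 51.4 MPa = 51400 kPa.
S_e = 341 × 5.2 × (1 − 0.39²) / 51400 × 0.85
    = 341 × 5.2 × 0.8479 / 51400 × 0.85
    = 0.02486 m = 24.86 mm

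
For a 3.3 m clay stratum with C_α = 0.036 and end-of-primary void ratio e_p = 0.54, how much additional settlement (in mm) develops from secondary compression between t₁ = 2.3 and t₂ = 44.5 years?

Secondary compression: S_s = C_α·H/(1+e_p)·log₁₀(t₂/t₁)
S_s = 0.036×3.3/(1+0.54)×log₁₀(44.5/2.3)
    = 0.07714 × 1.287 = 0.09925 m

S_s ≈ 99.3 mm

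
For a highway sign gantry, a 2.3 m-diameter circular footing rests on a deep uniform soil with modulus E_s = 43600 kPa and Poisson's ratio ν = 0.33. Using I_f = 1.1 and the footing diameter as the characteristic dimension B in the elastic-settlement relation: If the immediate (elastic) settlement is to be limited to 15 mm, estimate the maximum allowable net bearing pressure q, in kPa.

q ≈ 290 kPa

S_e = q·B·(1−ν²)/E_s · I_f  ⇒  q = S_e·E_s / (B·(1−ν²)·I_f).
q = 0.015 × 43600 / (2.3 × 0.8911 × 1.1) = 290.1 kPa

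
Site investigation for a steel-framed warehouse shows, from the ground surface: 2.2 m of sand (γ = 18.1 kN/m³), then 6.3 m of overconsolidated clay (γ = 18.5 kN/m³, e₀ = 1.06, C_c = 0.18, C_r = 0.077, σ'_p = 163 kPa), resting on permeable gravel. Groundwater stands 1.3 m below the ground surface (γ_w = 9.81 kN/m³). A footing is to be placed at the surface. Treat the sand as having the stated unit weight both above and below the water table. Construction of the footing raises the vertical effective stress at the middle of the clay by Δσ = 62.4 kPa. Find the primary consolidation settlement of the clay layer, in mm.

S_c ≈ 74.4 mm

Mid-depth of clay below the ground surface: z = 2.2 + 6.3/2 = 5.35 m.
Total vertical stress at mid-clay: σ_v = 18.1×2.2 + 18.5×3.15 = 98.095 kPa.
Pore pressure: u = 9.81×(5.35 − 1.3) = 39.73 kPa.
Initial effective stress: σ'_0 = σ_v − u = 98.095 − 39.73 = 58.365 kPa.
Final effective stress: σ'_f = 58.365 + 62.4 = 120.77 kPa.
σ'_f = 120.77 ≤ σ'_p = 163 kPa, so the clay remains overconsolidated and only the recompression index applies:
S_c = C_r·H/(1+e₀)·log₁₀(σ'_f/σ'_0) = 0.077×6.3/2.06×log₁₀(120.77/58.365)
    = 0.23549 × 0.31581 = 0.07437 m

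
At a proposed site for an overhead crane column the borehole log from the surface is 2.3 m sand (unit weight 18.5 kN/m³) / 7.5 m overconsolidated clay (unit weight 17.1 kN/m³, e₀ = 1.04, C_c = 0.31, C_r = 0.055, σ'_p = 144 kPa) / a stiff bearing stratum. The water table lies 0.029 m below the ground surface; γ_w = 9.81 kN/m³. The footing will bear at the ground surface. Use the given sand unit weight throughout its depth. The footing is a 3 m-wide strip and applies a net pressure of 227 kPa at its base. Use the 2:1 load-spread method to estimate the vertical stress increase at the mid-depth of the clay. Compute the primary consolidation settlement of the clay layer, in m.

S_c ≈ 0.0833 m

Mid-depth of clay below the ground surface: z = 2.3 + 7.5/2 = 6.05 m.
Total vertical stress at mid-clay: σ_v = 18.5×2.3 + 17.1×3.75 = 106.67 kPa.
Pore pressure: u = 9.81×(6.05 − 0.029) = 59.066 kPa.
Initial effective stress: σ'_0 = σ_v − u = 106.67 − 59.066 = 47.604 kPa.
Stress increase at mid-clay by the 2:1 spreading method:
Δσ = qB/(B+z) = 227×3/(3+6.05) = 75.249 kPa
Final effective stress: σ'_f = 47.604 + 75.249 = 122.85 kPa.
σ'_f = 122.85 ≤ σ'_p = 144 kPa, so the clay remains overconsolidated and only the recompression index applies:
S_c = C_r·H/(1+e₀)·log₁₀(σ'_f/σ'_0) = 0.055×7.5/2.04×log₁₀(122.85/47.604)
    = 0.20221 × 0.41173 = 0.08325 m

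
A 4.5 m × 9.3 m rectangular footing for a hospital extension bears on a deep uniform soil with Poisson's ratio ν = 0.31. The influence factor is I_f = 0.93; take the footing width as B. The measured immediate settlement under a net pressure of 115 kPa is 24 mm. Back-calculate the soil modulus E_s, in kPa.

E_s ≈ 18100 kPa

S_e = q·B·(1−ν²)/E_s · I_f  ⇒  E_s = q·B·(1−ν²)·I_f / S_e.
E_s = 115 × 4.5 × 0.9039 × 0.93 / 0.024 = 18130 kPa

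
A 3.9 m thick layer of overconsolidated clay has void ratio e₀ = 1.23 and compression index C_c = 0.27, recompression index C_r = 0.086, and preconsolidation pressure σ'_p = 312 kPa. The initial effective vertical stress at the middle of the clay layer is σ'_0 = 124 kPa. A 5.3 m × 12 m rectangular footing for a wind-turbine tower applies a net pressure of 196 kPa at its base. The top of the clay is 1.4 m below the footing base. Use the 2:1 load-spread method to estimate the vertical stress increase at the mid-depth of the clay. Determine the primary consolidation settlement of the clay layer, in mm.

S_c ≈ 36.8 mm

Mid-depth of clay below the footing base: z = 1.4 + 3.9/2 = 3.35 m.
Stress increase at mid-clay by the 2:1 spreading method:
Δσ = qBL/((B+z)(L+z)) = 196×5.3×12/((5.3+3.35)(12+3.35)) = 93.883 kPa
Final effective stress: σ'_f = 124 + 93.883 = 217.88 kPa.
σ'_f = 217.88 ≤ σ'_p = 312 kPa, so the clay remains overconsolidated and only the recompression index applies:
S_c = C_r·H/(1+e₀)·log₁₀(σ'_f/σ'_0) = 0.086×3.9/2.23×log₁₀(217.88/124)
    = 0.15041 × 0.2448 = 0.03682 m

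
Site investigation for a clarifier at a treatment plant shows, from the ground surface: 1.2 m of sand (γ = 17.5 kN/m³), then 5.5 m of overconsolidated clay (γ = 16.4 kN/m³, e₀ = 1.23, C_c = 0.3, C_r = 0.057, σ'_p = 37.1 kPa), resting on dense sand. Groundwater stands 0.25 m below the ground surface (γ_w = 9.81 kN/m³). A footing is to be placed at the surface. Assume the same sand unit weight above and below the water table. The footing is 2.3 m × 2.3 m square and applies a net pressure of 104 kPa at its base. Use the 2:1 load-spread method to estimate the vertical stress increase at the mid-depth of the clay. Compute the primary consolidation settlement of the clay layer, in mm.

S_c ≈ 67.4 mm

Mid-depth of clay below the ground surface: z = 1.2 + 5.5/2 = 3.95 m.
Total vertical stress at mid-clay: σ_v = 17.5×1.2 + 16.4×2.75 = 66.1 kPa.
Pore pressure: u = 9.81×(3.95 − 0.25) = 36.297 kPa.
Initial effective stress: σ'_0 = σ_v − u = 66.1 − 36.297 = 29.803 kPa.
Stress increase at mid-clay by the 2:1 spreading method:
Δσ = qBL/((B+z)(L+z)) = 104×2.3×2.3/((2.3+3.95)(2.3+3.95)) = 14.084 kPa
Final effective stress: σ'_f = 29.803 + 14.084 = 43.887 kPa.
σ'_f = 43.887 > σ'_p = 37.1 kPa, so the stress path crosses the preconsolidation pressure — recompression up to σ'_p, then virgin compression beyond:
S_c = H/(1+e₀)·[C_r·log₁₀(σ'_p/σ'_0) + C_c·log₁₀(σ'_f/σ'_p)]
    = 5.5/2.23 × [0.057×log₁₀(37.1/29.803) + 0.3×log₁₀(43.887/37.1)]
    = 2.4664 × [0.0054215 + 0.021889] = 0.06736 m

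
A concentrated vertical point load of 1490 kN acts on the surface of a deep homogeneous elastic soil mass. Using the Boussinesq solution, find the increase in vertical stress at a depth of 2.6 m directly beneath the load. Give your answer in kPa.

Boussinesq vertical stress below a point load on an elastic half-space:
Δσ_z = 3P/(2πz²) · [1 + (r/z)²]^(−5/2)
r/z = 0/2.6 = 0; [1+(r/z)²]^(−5/2) = 1.
Δσ_z = 3×1490/(2π×2.6²) × 1 = 105.24 × 1 = 105.2 kPa

Δσ_z ≈ 105 kPa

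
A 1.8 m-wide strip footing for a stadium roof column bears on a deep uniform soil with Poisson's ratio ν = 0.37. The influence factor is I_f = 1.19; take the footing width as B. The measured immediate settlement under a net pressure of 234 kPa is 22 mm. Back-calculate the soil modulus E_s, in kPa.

E_s ≈ 19700 kPa

S_e = q·B·(1−ν²)/E_s · I_f  ⇒  E_s = q·B·(1−ν²)·I_f / S_e.
E_s = 234 × 1.8 × 0.8631 × 1.19 / 0.022 = 19660 kPa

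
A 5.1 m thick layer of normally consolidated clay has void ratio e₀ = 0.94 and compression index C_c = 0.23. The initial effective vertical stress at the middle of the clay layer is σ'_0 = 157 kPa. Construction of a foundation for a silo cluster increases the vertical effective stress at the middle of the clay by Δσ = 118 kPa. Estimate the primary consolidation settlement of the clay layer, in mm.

Final effective stress: σ'_f = σ'_0 + Δσ = 157 + 118 = 275 kPa.
Normally consolidated clay, so the full stress increment lies on the virgin compression line:
S_c = C_c·H/(1+e₀)·log₁₀(σ'_f/σ'_0) = 0.23×5.1/(1+0.94)×log₁₀(275/157)
    = 0.60464 × 0.24343 = 0.1472 m

S_c ≈ 147 mm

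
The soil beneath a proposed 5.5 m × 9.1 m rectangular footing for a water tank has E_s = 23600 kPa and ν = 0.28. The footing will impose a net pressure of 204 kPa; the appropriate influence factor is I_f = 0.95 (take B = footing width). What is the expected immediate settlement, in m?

S_e ≈ 0.0416 m

Immediate (elastic) settlement: S_e = q·B·(1−ν²)/E_s · I_f.
S_e = 204 × 5.5 × (1 − 0.28²) / 23600 × 0.95
    = 204 × 5.5 × 0.9216 / 23600 × 0.95
    = 0.04162 m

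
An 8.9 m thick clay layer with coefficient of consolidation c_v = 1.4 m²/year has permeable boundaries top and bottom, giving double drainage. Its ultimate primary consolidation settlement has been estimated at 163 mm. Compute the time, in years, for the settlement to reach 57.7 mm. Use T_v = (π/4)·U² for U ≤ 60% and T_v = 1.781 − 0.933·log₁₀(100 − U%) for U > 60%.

Drainage path length: H_d = H/2 = 4.45 m (double drainage).
U = S(t)/S_ult = 57.7/163 = 0.354.
U ≤ 60%: T_v = (π/4)·U² = (π/4)×0.35399² = 0.098416.
t = T_v·H_d²/c_v = 0.098416×4.45²/1.4 = 1.392 years.

t ≈ 1.39 years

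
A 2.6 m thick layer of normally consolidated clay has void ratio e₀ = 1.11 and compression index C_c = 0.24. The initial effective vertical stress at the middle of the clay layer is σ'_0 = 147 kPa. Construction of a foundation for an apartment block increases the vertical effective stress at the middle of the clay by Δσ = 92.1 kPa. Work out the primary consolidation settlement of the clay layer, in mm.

Final effective stress: σ'_f = σ'_0 + Δσ = 147 + 92.1 = 239.1 kPa.
Normally consolidated clay, so the full stress increment lies on the virgin compression line:
S_c = C_c·H/(1+e₀)·log₁₀(σ'_f/σ'_0) = 0.24×2.6/(1+1.11)×log₁₀(239.1/147)
    = 0.29573 × 0.21126 = 0.06248 m

S_c ≈ 62.5 mm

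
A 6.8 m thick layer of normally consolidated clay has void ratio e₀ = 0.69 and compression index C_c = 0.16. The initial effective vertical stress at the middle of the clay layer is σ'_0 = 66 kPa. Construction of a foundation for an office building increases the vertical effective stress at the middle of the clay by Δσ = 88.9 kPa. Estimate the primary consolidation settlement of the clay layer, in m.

Final effective stress: σ'_f = σ'_0 + Δσ = 66 + 88.9 = 154.9 kPa.
Normally consolidated clay, so the full stress increment lies on the virgin compression line:
S_c = C_c·H/(1+e₀)·log₁₀(σ'_f/σ'_0) = 0.16×6.8/(1+0.69)×log₁₀(154.9/66)
    = 0.64379 × 0.37051 = 0.2385 m

S_c ≈ 0.239 m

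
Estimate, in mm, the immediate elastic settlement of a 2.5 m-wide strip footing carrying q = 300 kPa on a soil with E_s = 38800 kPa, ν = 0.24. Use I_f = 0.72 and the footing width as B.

Immediate (elastic) settlement: S_e = q·B·(1−ν²)/E_s · I_f.
S_e = 300 × 2.5 × (1 − 0.24²) / 38800 × 0.72
    = 300 × 2.5 × 0.9424 / 38800 × 0.72
    = 0.01312 m = 13.12 mm

S_e ≈ 13.1 mm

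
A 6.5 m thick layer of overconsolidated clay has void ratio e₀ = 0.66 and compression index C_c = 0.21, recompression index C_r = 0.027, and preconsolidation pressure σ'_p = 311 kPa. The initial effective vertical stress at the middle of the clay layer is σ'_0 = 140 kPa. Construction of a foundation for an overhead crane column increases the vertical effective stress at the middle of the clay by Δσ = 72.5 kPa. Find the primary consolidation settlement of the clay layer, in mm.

S_c ≈ 19.2 mm

Final effective stress: σ'_f = 140 + 72.5 = 212.5 kPa.
σ'_f = 212.5 ≤ σ'_p = 311 kPa, so the clay remains overconsolidated and only the recompression index applies:
S_c = C_r·H/(1+e₀)·log₁₀(σ'_f/σ'_0) = 0.027×6.5/1.66×log₁₀(212.5/140)
    = 0.10572 × 0.18123 = 0.01916 m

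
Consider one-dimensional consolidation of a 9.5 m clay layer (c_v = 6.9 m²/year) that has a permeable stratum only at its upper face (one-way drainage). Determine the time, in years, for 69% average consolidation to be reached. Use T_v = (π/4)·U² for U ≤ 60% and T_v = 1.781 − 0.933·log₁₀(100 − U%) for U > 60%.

Drainage path length: H_d = H = 9.5 m (single drainage).
U > 60%: T_v = 1.781 − 0.933·log₁₀(100 − 69) = 0.38956.
t = T_v·H_d²/c_v = 0.38956×9.5²/6.9 = 5.095 years.

t ≈ 5.1 years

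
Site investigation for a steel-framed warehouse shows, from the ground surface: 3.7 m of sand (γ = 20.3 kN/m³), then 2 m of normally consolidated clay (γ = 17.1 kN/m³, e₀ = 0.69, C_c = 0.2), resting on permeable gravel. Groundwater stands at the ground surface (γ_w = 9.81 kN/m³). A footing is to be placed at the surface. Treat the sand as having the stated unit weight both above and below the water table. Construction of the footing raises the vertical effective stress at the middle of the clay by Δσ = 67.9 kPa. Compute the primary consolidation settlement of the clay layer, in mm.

Mid-depth of clay below the ground surface: z = 3.7 + 2/2 = 4.7 m.
Total vertical stress at mid-clay: σ_v = 20.3×3.7 + 17.1×1 = 92.21 kPa.
Pore pressure: u = 9.81×(4.7 − 0) = 46.107 kPa.
Initial effective stress: σ'_0 = σ_v − u = 92.21 − 46.107 = 46.103 kPa.
Final effective stress: σ'_f = σ'_0 + Δσ = 46.103 + 67.9 = 114 kPa.
Normally consolidated clay, so the full stress increment lies on the virgin compression line:
S_c = C_c·H/(1+e₀)·log₁₀(σ'_f/σ'_0) = 0.2×2/(1+0.69)×log₁₀(114/46.103)
    = 0.23669 × 0.39318 = 0.09306 m

S_c ≈ 93.1 mm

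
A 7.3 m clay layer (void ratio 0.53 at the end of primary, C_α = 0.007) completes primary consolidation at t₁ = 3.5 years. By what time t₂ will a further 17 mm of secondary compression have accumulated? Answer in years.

S_s = C_α·H/(1+e_p)·log₁₀(t₂/t₁) ⇒ log₁₀(t₂/t₁) = S_s·(1+e_p)/(C_α·H).
log₁₀(t₂/t₁) = 0.017 × (1+0.53) / (0.007×7.3) = 0.509
t₂ = t₁ × 10^0.509 = 3.5 × 3.229 = 11.3 years

t₂ ≈ 11.3 years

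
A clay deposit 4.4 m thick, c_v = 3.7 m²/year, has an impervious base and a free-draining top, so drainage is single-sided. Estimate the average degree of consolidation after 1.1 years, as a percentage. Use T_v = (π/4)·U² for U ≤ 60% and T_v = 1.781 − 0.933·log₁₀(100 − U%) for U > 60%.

U ≈ 51.7 %

Drainage path length: H_d = H = 4.4 m (single drainage).
T_v = c_v·t/H_d² = 3.7×1.1/4.4² = 0.21023.
T_v = 0.21023 corresponds to the U ≤ 60% branch:
U = √(4T_v/π) = 0.5174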